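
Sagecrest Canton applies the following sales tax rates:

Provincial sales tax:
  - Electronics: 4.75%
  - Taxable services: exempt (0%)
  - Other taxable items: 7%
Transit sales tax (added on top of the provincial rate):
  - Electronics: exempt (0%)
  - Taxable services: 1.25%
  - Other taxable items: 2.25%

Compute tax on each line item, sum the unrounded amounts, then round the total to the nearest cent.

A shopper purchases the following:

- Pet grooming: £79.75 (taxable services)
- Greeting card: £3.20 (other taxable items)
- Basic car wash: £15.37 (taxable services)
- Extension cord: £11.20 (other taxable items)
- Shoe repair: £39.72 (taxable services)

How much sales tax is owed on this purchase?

Pet grooming £79.75: taxable services → 0% + 1.25% transit = 1.25% → £0.996875
Greeting card £3.20: other taxable items → 7% + 2.25% transit = 9.25% → £0.296
Basic car wash £15.37: taxable services → 0% + 1.25% transit = 1.25% → £0.192125
Extension cord £11.20: other taxable items → 7% + 2.25% transit = 9.25% → £1.036
Shoe repair £39.72: taxable services → 0% + 1.25% transit = 1.25% → £0.4965
Unrounded tax sum = £3.0175 → £3.02

£3.02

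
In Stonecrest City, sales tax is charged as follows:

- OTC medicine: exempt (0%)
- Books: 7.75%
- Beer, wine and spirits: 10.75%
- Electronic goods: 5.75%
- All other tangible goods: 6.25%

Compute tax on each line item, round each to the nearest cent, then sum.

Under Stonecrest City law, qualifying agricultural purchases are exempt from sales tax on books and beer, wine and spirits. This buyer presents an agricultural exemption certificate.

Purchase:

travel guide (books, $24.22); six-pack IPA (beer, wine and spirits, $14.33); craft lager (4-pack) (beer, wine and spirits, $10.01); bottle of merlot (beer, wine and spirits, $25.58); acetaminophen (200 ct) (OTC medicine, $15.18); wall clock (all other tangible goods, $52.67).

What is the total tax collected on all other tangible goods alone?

$3.29

Wall clock $52.67: all other tangible goods → 6.25% → $3.29
Tax on all other tangible goods = $3.29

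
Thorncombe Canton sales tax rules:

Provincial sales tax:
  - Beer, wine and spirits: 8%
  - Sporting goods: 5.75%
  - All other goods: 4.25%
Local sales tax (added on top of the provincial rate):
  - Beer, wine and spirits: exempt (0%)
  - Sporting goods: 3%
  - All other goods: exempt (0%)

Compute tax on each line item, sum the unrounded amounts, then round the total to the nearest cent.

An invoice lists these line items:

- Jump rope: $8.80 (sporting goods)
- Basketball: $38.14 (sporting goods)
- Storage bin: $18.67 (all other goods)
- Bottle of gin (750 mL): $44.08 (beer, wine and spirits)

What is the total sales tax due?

Jump rope $8.80: sporting goods → 5.75% + 3% local = 8.75% → $0.77
Basketball $38.14: sporting goods → 5.75% + 3% local = 8.75% → $3.33725
Storage bin $18.67: all other goods → 4.25% + 0% local = 4.25% → $0.793475
Bottle of gin (750 mL) $44.08: beer, wine and spirits → 8% + 0% local = 8% → $3.5264
Unrounded tax sum = $8.427125 → $8.43

$8.43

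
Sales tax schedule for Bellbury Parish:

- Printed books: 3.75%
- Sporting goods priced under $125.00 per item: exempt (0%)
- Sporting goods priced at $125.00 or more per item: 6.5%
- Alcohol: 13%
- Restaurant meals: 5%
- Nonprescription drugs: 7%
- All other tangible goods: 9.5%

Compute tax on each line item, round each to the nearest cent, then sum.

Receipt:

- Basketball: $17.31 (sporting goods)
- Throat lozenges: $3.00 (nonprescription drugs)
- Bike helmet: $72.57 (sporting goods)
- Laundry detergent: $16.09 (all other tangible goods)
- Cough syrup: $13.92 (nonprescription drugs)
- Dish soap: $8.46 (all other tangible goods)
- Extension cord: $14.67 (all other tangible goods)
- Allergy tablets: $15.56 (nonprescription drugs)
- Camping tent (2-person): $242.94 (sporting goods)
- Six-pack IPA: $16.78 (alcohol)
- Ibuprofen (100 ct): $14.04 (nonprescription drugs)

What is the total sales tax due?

$24.94

Basketball $17.31: sporting goods, under $125.00 → 0% → $0.00
Throat lozenges $3.00: nonprescription drugs → 7% → $0.21
Bike helmet $72.57: sporting goods, under $125.00 → 0% → $0.00
Laundry detergent $16.09: all other tangible goods → 9.5% → $1.53
Cough syrup $13.92: nonprescription drugs → 7% → $0.97
Dish soap $8.46: all other tangible goods → 9.5% → $0.80
Extension cord $14.67: all other tangible goods → 9.5% → $1.39
Allergy tablets $15.56: nonprescription drugs → 7% → $1.09
Camping tent (2-person) $242.94: sporting goods, $125.00 or more → 6.5% → $15.79
Six-pack IPA $16.78: alcohol → 13% → $2.18
Ibuprofen (100 ct) $14.04: nonprescription drugs → 7% → $0.98
Total tax = $0.21 + $1.53 + $0.97 + $0.80 + $1.39 + $1.09 + $15.79 + $2.18 + $0.98 = $24.94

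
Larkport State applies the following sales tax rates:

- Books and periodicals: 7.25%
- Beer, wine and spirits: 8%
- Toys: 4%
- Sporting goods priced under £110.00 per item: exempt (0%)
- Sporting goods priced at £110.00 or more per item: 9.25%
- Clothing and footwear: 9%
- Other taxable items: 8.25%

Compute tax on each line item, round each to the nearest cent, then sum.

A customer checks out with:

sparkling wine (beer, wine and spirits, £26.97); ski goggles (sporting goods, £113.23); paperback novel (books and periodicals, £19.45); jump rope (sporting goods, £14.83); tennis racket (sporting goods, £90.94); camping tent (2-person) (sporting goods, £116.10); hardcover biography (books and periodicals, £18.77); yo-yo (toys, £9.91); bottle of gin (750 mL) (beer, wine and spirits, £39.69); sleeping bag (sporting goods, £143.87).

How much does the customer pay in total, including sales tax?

Sparkling wine £26.97: beer, wine and spirits → 8% → £2.16
Ski goggles £113.23: sporting goods, £110.00 or more → 9.25% → £10.47
Paperback novel £19.45: books and periodicals → 7.25% → £1.41
Jump rope £14.83: sporting goods, under £110.00 → 0% → £0.00
Tennis racket £90.94: sporting goods, under £110.00 → 0% → £0.00
Camping tent (2-person) £116.10: sporting goods, £110.00 or more → 9.25% → £10.74
Hardcover biography £18.77: books and periodicals → 7.25% → £1.36
Yo-yo £9.91: toys → 4% → £0.40
Bottle of gin (750 mL) £39.69: beer, wine and spirits → 8% → £3.18
Sleeping bag £143.87: sporting goods, £110.00 or more → 9.25% → £13.31
Subtotal = £593.76; tax = £43.03; total due = £636.79

£636.79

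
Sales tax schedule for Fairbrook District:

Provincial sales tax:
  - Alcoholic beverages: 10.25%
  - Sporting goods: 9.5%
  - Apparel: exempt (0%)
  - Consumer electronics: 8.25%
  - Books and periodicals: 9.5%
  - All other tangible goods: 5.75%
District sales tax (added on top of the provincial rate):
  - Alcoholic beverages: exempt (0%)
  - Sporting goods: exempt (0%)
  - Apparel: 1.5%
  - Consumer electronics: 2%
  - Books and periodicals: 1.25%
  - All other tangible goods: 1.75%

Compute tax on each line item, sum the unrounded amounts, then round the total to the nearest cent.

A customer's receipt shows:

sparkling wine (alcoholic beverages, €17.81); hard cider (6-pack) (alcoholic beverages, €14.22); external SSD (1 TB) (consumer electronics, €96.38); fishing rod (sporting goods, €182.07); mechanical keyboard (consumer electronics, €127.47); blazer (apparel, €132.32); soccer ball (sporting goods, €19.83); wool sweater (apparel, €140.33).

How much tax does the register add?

Sparkling wine €17.81: alcoholic beverages → 10.25% + 0% district = 10.25% → €1.825525
Hard cider (6-pack) €14.22: alcoholic beverages → 10.25% + 0% district = 10.25% → €1.45755
External SSD (1 TB) €96.38: consumer electronics → 8.25% + 2% district = 10.25% → €9.87895
Fishing rod €182.07: sporting goods → 9.5% + 0% district = 9.5% → €17.29665
Mechanical keyboard €127.47: consumer electronics → 8.25% + 2% district = 10.25% → €13.065675
Blazer €132.32: apparel → 0% + 1.5% district = 1.5% → €1.9848
Soccer ball €19.83: sporting goods → 9.5% + 0% district = 9.5% → €1.88385
Wool sweater €140.33: apparel → 0% + 1.5% district = 1.5% → €2.10495
Unrounded tax sum = €49.49795 → €49.50

€49.50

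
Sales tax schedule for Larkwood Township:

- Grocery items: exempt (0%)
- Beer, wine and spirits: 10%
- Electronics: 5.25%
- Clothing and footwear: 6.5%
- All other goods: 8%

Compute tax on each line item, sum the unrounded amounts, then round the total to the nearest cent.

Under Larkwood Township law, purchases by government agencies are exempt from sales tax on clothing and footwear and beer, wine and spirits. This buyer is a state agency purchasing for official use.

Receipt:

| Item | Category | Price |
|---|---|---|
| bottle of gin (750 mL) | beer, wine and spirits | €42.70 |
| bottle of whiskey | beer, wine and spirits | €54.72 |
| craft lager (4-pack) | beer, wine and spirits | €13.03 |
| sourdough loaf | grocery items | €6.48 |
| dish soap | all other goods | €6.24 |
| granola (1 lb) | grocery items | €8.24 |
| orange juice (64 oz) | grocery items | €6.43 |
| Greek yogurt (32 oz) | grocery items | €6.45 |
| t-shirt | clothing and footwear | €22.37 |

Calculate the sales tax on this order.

€0.50

Bottle of gin (750 mL) €42.70: beer, wine and spirits, buyer-exempt → 0% → €0.00
Bottle of whiskey €54.72: beer, wine and spirits, buyer-exempt → 0% → €0.00
Craft lager (4-pack) €13.03: beer, wine and spirits, buyer-exempt → 0% → €0.00
Sourdough loaf €6.48: grocery items → 0% → €0.00
Dish soap €6.24: all other goods → 8% → €0.4992
Granola (1 lb) €8.24: grocery items → 0% → €0.00
Orange juice (64 oz) €6.43: grocery items → 0% → €0.00
Greek yogurt (32 oz) €6.45: grocery items → 0% → €0.00
T-shirt €22.37: clothing and footwear, buyer-exempt → 0% → €0.00
Unrounded tax sum = €0.4992 → €0.50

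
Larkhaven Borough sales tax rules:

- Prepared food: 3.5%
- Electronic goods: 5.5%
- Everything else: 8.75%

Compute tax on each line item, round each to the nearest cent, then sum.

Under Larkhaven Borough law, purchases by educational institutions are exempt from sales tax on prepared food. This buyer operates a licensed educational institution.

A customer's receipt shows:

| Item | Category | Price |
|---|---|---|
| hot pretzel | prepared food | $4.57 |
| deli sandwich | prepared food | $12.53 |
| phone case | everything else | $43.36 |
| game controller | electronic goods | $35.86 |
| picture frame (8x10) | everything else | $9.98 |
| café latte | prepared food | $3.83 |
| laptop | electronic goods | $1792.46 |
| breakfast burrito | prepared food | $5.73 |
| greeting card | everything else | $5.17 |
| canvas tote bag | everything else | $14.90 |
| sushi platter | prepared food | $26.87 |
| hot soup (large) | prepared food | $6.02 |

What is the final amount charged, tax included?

$2068.25

Hot pretzel $4.57: prepared food, buyer-exempt → 0% → $0.00
Deli sandwich $12.53: prepared food, buyer-exempt → 0% → $0.00
Phone case $43.36: everything else → 8.75% → $3.79
Game controller $35.86: electronic goods → 5.5% → $1.97
Picture frame (8x10) $9.98: everything else → 8.75% → $0.87
Café latte $3.83: prepared food, buyer-exempt → 0% → $0.00
Laptop $1792.46: electronic goods → 5.5% → $98.59
Breakfast burrito $5.73: prepared food, buyer-exempt → 0% → $0.00
Greeting card $5.17: everything else → 8.75% → $0.45
Canvas tote bag $14.90: everything else → 8.75% → $1.30
Sushi platter $26.87: prepared food, buyer-exempt → 0% → $0.00
Hot soup (large) $6.02: prepared food, buyer-exempt → 0% → $0.00
Subtotal = $1961.28; tax = $106.97; total due = $2068.25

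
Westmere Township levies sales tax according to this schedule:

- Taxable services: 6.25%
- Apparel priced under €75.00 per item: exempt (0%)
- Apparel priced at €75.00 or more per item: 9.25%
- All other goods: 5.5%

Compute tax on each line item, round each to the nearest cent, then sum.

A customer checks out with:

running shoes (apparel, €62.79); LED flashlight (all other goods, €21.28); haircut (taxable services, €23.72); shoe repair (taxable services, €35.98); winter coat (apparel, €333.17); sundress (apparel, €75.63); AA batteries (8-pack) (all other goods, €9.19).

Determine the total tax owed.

Running shoes €62.79: apparel, under €75.00 → 0% → €0.00
LED flashlight €21.28: all other goods → 5.5% → €1.17
Haircut €23.72: taxable services → 6.25% → €1.48
Shoe repair €35.98: taxable services → 6.25% → €2.25
Winter coat €333.17: apparel, €75.00 or more → 9.25% → €30.82
Sundress €75.63: apparel, €75.00 or more → 9.25% → €7.00
AA batteries (8-pack) €9.19: all other goods → 5.5% → €0.51
Total tax = €1.17 + €1.48 + €2.25 + €30.82 + €7.00 + €0.51 = €43.23

€43.23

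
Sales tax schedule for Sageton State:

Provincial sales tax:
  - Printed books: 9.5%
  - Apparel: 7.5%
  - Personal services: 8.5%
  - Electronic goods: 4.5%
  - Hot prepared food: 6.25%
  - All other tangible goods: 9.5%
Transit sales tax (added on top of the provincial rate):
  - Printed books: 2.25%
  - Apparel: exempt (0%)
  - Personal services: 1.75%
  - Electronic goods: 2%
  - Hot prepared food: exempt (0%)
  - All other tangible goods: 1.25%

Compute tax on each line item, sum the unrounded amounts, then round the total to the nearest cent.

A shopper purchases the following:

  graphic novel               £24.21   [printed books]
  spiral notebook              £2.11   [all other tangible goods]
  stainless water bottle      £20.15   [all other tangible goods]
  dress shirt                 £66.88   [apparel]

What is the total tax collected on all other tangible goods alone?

Spiral notebook £2.11: all other tangible goods → 9.5% + 1.25% transit = 10.75% → £0.226825
Stainless water bottle £20.15: all other tangible goods → 9.5% + 1.25% transit = 10.75% → £2.166125
Tax on all other tangible goods: unrounded sum = £2.39295 → £2.39

£2.39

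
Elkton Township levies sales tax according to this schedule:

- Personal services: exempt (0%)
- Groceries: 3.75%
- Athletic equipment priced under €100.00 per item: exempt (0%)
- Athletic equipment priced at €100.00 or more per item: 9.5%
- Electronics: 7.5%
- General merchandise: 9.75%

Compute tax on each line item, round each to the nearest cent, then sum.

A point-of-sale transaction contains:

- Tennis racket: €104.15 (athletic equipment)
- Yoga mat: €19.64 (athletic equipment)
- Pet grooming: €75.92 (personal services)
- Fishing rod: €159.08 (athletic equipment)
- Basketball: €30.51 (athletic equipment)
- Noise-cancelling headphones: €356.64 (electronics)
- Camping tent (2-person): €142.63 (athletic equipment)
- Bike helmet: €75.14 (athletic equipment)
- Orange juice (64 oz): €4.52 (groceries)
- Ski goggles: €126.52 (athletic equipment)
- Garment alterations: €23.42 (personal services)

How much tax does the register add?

€77.49

Tennis racket €104.15: athletic equipment, €100.00 or more → 9.5% → €9.89
Yoga mat €19.64: athletic equipment, under €100.00 → 0% → €0.00
Pet grooming €75.92: personal services → 0% → €0.00
Fishing rod €159.08: athletic equipment, €100.00 or more → 9.5% → €15.11
Basketball €30.51: athletic equipment, under €100.00 → 0% → €0.00
Noise-cancelling headphones €356.64: electronics → 7.5% → €26.75
Camping tent (2-person) €142.63: athletic equipment, €100.00 or more → 9.5% → €13.55
Bike helmet €75.14: athletic equipment, under €100.00 → 0% → €0.00
Orange juice (64 oz) €4.52: groceries → 3.75% → €0.17
Ski goggles €126.52: athletic equipment, €100.00 or more → 9.5% → €12.02
Garment alterations €23.42: personal services → 0% → €0.00
Total tax = €9.89 + €15.11 + €26.75 + €13.55 + €0.17 + €12.02 = €77.49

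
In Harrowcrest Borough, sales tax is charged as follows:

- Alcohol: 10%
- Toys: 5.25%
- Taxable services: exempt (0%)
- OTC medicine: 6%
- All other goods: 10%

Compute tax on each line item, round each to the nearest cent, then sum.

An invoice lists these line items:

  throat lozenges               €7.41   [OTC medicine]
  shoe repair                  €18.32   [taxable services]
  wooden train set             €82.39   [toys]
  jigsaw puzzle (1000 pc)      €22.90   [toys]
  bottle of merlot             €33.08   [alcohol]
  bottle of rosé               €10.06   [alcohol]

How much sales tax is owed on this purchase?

€10.29

Throat lozenges €7.41: OTC medicine → 6% → €0.44
Shoe repair €18.32: taxable services → 0% → €0.00
Wooden train set €82.39: toys → 5.25% → €4.33
Jigsaw puzzle (1000 pc) €22.90: toys → 5.25% → €1.20
Bottle of merlot €33.08: alcohol → 10% → €3.31
Bottle of rosé €10.06: alcohol → 10% → €1.01
Total tax = €0.44 + €4.33 + €1.20 + €3.31 + €1.01 = €10.29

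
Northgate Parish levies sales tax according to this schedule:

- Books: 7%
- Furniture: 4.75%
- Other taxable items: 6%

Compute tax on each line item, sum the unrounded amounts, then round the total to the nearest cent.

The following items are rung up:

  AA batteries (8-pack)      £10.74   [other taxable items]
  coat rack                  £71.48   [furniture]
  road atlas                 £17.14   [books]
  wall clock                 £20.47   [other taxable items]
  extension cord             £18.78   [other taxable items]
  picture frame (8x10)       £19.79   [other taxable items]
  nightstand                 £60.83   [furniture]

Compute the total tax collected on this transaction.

£11.67

AA batteries (8-pack) £10.74: other taxable items → 6% → £0.6444
Coat rack £71.48: furniture → 4.75% → £3.3953
Road atlas £17.14: books → 7% → £1.1998
Wall clock £20.47: other taxable items → 6% → £1.2282
Extension cord £18.78: other taxable items → 6% → £1.1268
Picture frame (8x10) £19.79: other taxable items → 6% → £1.1874
Nightstand £60.83: furniture → 4.75% → £2.889425
Unrounded tax sum = £11.671325 → £11.67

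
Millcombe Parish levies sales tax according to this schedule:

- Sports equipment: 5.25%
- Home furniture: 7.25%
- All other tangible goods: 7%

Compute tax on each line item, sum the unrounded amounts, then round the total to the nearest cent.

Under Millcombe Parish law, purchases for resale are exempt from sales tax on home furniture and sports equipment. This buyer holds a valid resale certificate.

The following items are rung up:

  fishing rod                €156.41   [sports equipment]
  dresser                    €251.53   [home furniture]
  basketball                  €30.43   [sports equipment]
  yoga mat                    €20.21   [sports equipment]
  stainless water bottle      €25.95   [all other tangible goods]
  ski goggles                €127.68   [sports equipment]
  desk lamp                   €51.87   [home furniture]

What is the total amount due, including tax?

€665.90

Fishing rod €156.41: sports equipment, buyer-exempt → 0% → €0.00
Dresser €251.53: home furniture, buyer-exempt → 0% → €0.00
Basketball €30.43: sports equipment, buyer-exempt → 0% → €0.00
Yoga mat €20.21: sports equipment, buyer-exempt → 0% → €0.00
Stainless water bottle €25.95: all other tangible goods → 7% → €1.8165
Ski goggles €127.68: sports equipment, buyer-exempt → 0% → €0.00
Desk lamp €51.87: home furniture, buyer-exempt → 0% → €0.00
Subtotal = €664.08; unrounded tax = €1.8165 → €1.82; total due = €665.90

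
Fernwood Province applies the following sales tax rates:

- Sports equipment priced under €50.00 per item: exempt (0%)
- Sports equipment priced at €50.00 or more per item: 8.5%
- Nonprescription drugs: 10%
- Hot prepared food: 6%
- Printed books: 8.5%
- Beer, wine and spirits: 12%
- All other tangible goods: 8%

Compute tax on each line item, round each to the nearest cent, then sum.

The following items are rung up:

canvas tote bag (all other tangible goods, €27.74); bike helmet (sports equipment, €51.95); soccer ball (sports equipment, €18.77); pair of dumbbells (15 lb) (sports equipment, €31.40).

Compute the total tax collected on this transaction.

€6.64

Canvas tote bag €27.74: all other tangible goods → 8% → €2.22
Bike helmet €51.95: sports equipment, €50.00 or more → 8.5% → €4.42
Soccer ball €18.77: sports equipment, under €50.00 → 0% → €0.00
Pair of dumbbells (15 lb) €31.40: sports equipment, under €50.00 → 0% → €0.00
Total tax = €2.22 + €4.42 = €6.64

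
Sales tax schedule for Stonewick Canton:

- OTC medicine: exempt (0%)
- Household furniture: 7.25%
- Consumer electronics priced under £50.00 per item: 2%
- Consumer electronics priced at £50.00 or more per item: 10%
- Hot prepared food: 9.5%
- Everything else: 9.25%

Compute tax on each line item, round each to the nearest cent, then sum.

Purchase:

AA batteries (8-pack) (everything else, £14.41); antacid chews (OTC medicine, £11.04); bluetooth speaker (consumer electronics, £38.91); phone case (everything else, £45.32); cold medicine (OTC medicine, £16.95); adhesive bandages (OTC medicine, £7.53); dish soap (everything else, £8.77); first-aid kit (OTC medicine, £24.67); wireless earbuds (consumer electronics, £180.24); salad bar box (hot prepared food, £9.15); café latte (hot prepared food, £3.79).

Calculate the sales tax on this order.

£26.36

AA batteries (8-pack) £14.41: everything else → 9.25% → £1.33
Antacid chews £11.04: OTC medicine → 0% → £0.00
Bluetooth speaker £38.91: consumer electronics, under £50.00 → 2% → £0.78
Phone case £45.32: everything else → 9.25% → £4.19
Cold medicine £16.95: OTC medicine → 0% → £0.00
Adhesive bandages £7.53: OTC medicine → 0% → £0.00
Dish soap £8.77: everything else → 9.25% → £0.81
First-aid kit £24.67: OTC medicine → 0% → £0.00
Wireless earbuds £180.24: consumer electronics, £50.00 or more → 10% → £18.02
Salad bar box £9.15: hot prepared food → 9.5% → £0.87
Café latte £3.79: hot prepared food → 9.5% → £0.36
Total tax = £1.33 + £0.78 + £4.19 + £0.81 + £18.02 + £0.87 + £0.36 = £26.36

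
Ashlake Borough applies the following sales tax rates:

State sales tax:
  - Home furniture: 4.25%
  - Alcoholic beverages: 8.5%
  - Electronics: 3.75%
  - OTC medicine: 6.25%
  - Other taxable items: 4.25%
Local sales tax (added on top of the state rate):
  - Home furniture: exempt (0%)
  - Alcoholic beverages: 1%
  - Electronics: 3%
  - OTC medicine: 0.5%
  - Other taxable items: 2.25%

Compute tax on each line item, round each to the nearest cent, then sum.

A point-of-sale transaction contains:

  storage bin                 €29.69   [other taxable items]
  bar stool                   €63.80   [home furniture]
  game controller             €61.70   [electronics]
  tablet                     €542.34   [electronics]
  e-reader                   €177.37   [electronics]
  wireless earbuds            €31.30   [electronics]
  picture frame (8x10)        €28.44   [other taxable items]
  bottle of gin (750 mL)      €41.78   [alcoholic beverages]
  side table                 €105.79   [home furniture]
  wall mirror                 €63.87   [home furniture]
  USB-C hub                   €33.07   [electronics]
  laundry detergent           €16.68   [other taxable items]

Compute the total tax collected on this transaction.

Storage bin €29.69: other taxable items → 4.25% + 2.25% local = 6.5% → €1.93
Bar stool €63.80: home furniture → 4.25% + 0% local = 4.25% → €2.71
Game controller €61.70: electronics → 3.75% + 3% local = 6.75% → €4.16
Tablet €542.34: electronics → 3.75% + 3% local = 6.75% → €36.61
E-reader €177.37: electronics → 3.75% + 3% local = 6.75% → €11.97
Wireless earbuds €31.30: electronics → 3.75% + 3% local = 6.75% → €2.11
Picture frame (8x10) €28.44: other taxable items → 4.25% + 2.25% local = 6.5% → €1.85
Bottle of gin (750 mL) €41.78: alcoholic beverages → 8.5% + 1% local = 9.5% → €3.97
Side table €105.79: home furniture → 4.25% + 0% local = 4.25% → €4.50
Wall mirror €63.87: home furniture → 4.25% + 0% local = 4.25% → €2.71
USB-C hub €33.07: electronics → 3.75% + 3% local = 6.75% → €2.23
Laundry detergent €16.68: other taxable items → 4.25% + 2.25% local = 6.5% → €1.08
Total tax = €1.93 + €2.71 + €4.16 + €36.61 + €11.97 + €2.11 + €1.85 + €3.97 + €4.50 + €2.71 + €2.23 + €1.08 = €75.83

€75.83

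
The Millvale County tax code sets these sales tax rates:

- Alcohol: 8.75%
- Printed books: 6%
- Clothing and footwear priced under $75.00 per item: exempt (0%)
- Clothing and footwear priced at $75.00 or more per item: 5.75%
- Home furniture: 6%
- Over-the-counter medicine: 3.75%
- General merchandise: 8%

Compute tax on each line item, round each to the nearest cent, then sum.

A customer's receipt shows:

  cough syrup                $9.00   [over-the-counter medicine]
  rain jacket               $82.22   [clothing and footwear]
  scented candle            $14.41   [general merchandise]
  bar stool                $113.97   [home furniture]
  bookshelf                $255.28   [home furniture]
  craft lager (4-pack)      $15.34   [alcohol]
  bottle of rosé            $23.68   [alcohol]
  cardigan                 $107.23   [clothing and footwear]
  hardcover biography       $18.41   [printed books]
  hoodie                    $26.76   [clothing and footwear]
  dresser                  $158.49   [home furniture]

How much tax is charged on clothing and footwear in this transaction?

Rain jacket $82.22: clothing and footwear, $75.00 or more → 5.75% → $4.73
Cardigan $107.23: clothing and footwear, $75.00 or more → 5.75% → $6.17
Hoodie $26.76: clothing and footwear, under $75.00 → 0% → $0.00
Tax on clothing and footwear = $4.73 + $6.17 + $0.00 = $10.90

$10.90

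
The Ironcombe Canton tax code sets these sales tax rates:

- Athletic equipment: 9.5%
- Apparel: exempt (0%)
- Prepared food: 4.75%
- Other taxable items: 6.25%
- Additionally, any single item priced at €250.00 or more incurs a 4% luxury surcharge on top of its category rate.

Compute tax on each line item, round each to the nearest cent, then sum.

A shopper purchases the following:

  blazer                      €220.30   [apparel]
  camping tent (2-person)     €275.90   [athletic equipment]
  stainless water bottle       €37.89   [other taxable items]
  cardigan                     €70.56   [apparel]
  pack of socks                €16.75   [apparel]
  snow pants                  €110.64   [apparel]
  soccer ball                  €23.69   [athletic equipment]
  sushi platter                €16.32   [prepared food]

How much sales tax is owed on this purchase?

Blazer €220.30: apparel → 0% → €0.00
Camping tent (2-person) €275.90: athletic equipment → 9.5% + 4% surcharge = 13.5% → €37.25
Stainless water bottle €37.89: other taxable items → 6.25% → €2.37
Cardigan €70.56: apparel → 0% → €0.00
Pack of socks €16.75: apparel → 0% → €0.00
Snow pants €110.64: apparel → 0% → €0.00
Soccer ball €23.69: athletic equipment → 9.5% → €2.25
Sushi platter €16.32: prepared food → 4.75% → €0.78
Total tax = €37.25 + €2.37 + €2.25 + €0.78 = €42.65

€42.65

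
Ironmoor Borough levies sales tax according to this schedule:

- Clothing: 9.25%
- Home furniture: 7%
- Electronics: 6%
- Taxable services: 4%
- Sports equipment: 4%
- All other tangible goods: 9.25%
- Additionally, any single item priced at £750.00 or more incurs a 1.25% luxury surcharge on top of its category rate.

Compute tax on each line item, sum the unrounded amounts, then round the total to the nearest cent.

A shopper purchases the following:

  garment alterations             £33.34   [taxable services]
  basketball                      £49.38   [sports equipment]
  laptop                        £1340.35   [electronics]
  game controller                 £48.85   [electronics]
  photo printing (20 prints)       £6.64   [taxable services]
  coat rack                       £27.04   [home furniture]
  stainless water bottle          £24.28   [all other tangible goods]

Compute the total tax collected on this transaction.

£107.82

Garment alterations £33.34: taxable services → 4% → £1.3336
Basketball £49.38: sports equipment → 4% → £1.9752
Laptop £1340.35: electronics → 6% + 1.25% surcharge = 7.25% → £97.175375
Game controller £48.85: electronics → 6% → £2.931
Photo printing (20 prints) £6.64: taxable services → 4% → £0.2656
Coat rack £27.04: home furniture → 7% → £1.8928
Stainless water bottle £24.28: all other tangible goods → 9.25% → £2.2459
Unrounded tax sum = £107.819475 → £107.82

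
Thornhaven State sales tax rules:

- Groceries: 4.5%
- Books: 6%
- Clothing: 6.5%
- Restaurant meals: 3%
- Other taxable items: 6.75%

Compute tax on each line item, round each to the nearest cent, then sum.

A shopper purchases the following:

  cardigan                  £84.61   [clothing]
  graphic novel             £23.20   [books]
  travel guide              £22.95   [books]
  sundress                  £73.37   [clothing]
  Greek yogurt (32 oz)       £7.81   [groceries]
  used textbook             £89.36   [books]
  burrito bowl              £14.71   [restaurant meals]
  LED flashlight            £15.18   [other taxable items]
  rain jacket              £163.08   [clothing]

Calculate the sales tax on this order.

£30.81

Cardigan £84.61: clothing → 6.5% → £5.50
Graphic novel £23.20: books → 6% → £1.39
Travel guide £22.95: books → 6% → £1.38
Sundress £73.37: clothing → 6.5% → £4.77
Greek yogurt (32 oz) £7.81: groceries → 4.5% → £0.35
Used textbook £89.36: books → 6% → £5.36
Burrito bowl £14.71: restaurant meals → 3% → £0.44
LED flashlight £15.18: other taxable items → 6.75% → £1.02
Rain jacket £163.08: clothing → 6.5% → £10.60
Total tax = £5.50 + £1.39 + £1.38 + £4.77 + £0.35 + £5.36 + £0.44 + £1.02 + £10.60 = £30.81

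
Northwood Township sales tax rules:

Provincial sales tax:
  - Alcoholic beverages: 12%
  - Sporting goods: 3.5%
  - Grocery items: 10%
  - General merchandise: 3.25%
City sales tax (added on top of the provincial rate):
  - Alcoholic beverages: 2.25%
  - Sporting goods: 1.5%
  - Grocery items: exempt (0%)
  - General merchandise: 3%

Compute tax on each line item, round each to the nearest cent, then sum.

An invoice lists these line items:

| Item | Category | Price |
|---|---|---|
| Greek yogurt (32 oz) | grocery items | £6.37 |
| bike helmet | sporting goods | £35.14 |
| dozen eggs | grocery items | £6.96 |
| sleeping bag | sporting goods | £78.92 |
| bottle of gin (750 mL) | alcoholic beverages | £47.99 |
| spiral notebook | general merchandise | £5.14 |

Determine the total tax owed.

£14.21

Greek yogurt (32 oz) £6.37: grocery items → 10% + 0% city = 10% → £0.64
Bike helmet £35.14: sporting goods → 3.5% + 1.5% city = 5% → £1.76
Dozen eggs £6.96: grocery items → 10% + 0% city = 10% → £0.70
Sleeping bag £78.92: sporting goods → 3.5% + 1.5% city = 5% → £3.95
Bottle of gin (750 mL) £47.99: alcoholic beverages → 12% + 2.25% city = 14.25% → £6.84
Spiral notebook £5.14: general merchandise → 3.25% + 3% city = 6.25% → £0.32
Total tax = £0.64 + £1.76 + £0.70 + £3.95 + £6.84 + £0.32 = £14.21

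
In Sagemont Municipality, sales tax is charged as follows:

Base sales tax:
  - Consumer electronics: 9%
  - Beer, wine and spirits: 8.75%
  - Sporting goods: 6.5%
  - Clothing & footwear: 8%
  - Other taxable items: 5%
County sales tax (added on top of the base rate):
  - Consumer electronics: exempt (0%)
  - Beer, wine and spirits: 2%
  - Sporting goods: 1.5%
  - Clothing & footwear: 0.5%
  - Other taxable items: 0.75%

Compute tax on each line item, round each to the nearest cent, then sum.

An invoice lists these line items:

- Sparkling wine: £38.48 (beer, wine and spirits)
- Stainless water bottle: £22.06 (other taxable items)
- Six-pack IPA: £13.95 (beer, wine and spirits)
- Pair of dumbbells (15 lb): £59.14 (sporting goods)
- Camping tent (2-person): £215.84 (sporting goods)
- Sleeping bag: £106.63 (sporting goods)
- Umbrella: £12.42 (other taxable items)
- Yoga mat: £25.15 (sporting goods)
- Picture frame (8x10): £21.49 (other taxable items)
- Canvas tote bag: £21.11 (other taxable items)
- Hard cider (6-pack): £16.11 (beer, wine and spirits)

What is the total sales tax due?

£44.34

Sparkling wine £38.48: beer, wine and spirits → 8.75% + 2% county = 10.75% → £4.14
Stainless water bottle £22.06: other taxable items → 5% + 0.75% county = 5.75% → £1.27
Six-pack IPA £13.95: beer, wine and spirits → 8.75% + 2% county = 10.75% → £1.50
Pair of dumbbells (15 lb) £59.14: sporting goods → 6.5% + 1.5% county = 8% → £4.73
Camping tent (2-person) £215.84: sporting goods → 6.5% + 1.5% county = 8% → £17.27
Sleeping bag £106.63: sporting goods → 6.5% + 1.5% county = 8% → £8.53
Umbrella £12.42: other taxable items → 5% + 0.75% county = 5.75% → £0.71
Yoga mat £25.15: sporting goods → 6.5% + 1.5% county = 8% → £2.01
Picture frame (8x10) £21.49: other taxable items → 5% + 0.75% county = 5.75% → £1.24
Canvas tote bag £21.11: other taxable items → 5% + 0.75% county = 5.75% → £1.21
Hard cider (6-pack) £16.11: beer, wine and spirits → 8.75% + 2% county = 10.75% → £1.73
Total tax = £4.14 + £1.27 + £1.50 + £4.73 + £17.27 + £8.53 + £0.71 + £2.01 + £1.24 + £1.21 + £1.73 = £44.34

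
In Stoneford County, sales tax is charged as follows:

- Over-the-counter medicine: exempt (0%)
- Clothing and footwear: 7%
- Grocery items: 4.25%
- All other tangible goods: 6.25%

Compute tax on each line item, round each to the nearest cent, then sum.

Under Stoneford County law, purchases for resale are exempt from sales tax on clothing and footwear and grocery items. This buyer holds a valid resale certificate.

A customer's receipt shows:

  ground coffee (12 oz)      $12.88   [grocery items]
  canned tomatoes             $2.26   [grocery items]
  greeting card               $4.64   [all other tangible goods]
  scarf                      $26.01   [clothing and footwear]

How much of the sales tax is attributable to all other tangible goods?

Greeting card $4.64: all other tangible goods → 6.25% → $0.29
Tax on all other tangible goods = $0.29

$0.29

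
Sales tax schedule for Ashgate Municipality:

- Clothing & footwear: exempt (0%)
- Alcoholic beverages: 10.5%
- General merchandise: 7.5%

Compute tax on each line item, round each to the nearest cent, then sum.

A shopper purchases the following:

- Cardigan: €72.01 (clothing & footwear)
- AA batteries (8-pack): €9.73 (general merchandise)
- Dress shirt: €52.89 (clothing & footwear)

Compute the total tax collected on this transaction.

€0.73

Cardigan €72.01: clothing & footwear → 0% → €0.00
AA batteries (8-pack) €9.73: general merchandise → 7.5% → €0.73
Dress shirt €52.89: clothing & footwear → 0% → €0.00
Total tax = €0.73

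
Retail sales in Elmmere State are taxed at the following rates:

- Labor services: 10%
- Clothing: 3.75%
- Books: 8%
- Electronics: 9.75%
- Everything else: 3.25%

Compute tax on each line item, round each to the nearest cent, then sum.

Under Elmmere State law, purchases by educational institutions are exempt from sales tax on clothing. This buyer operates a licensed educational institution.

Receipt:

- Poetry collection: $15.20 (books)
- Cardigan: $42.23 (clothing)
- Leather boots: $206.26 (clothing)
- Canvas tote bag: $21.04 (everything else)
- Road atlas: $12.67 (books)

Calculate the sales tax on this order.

Poetry collection $15.20: books → 8% → $1.22
Cardigan $42.23: clothing, buyer-exempt → 0% → $0.00
Leather boots $206.26: clothing, buyer-exempt → 0% → $0.00
Canvas tote bag $21.04: everything else → 3.25% → $0.68
Road atlas $12.67: books → 8% → $1.01
Total tax = $1.22 + $0.68 + $1.01 = $2.91

$2.91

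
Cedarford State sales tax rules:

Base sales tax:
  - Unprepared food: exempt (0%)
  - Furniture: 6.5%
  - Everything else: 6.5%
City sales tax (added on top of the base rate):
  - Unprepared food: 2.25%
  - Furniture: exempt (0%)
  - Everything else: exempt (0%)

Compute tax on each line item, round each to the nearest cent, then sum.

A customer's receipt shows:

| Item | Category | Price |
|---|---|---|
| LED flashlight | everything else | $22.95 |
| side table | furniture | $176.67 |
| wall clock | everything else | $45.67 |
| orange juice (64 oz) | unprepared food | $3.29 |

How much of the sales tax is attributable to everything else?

LED flashlight $22.95: everything else → 6.5% + 0% city = 6.5% → $1.49
Wall clock $45.67: everything else → 6.5% + 0% city = 6.5% → $2.97
Tax on everything else = $1.49 + $2.97 = $4.46

$4.46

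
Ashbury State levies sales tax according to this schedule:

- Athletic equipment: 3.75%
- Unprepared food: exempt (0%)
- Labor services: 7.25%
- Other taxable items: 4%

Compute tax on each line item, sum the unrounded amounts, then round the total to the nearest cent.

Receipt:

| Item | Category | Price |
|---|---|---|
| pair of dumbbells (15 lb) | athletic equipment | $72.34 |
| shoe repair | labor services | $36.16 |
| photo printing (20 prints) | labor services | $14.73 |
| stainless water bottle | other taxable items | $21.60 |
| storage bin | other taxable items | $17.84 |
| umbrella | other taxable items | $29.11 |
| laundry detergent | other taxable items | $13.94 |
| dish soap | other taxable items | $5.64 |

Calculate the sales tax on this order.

$9.93

Pair of dumbbells (15 lb) $72.34: athletic equipment → 3.75% → $2.71275
Shoe repair $36.16: labor services → 7.25% → $2.6216
Photo printing (20 prints) $14.73: labor services → 7.25% → $1.067925
Stainless water bottle $21.60: other taxable items → 4% → $0.864
Storage bin $17.84: other taxable items → 4% → $0.7136
Umbrella $29.11: other taxable items → 4% → $1.1644
Laundry detergent $13.94: other taxable items → 4% → $0.5576
Dish soap $5.64: other taxable items → 4% → $0.2256
Unrounded tax sum = $9.927475 → $9.93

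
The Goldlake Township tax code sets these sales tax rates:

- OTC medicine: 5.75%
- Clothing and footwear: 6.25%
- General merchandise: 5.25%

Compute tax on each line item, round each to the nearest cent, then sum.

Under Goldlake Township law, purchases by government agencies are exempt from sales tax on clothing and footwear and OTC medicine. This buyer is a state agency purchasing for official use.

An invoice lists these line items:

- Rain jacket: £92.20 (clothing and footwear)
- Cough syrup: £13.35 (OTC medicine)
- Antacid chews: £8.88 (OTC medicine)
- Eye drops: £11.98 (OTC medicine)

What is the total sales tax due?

£0.00

Rain jacket £92.20: clothing and footwear, buyer-exempt → 0% → £0.00
Cough syrup £13.35: OTC medicine, buyer-exempt → 0% → £0.00
Antacid chews £8.88: OTC medicine, buyer-exempt → 0% → £0.00
Eye drops £11.98: OTC medicine, buyer-exempt → 0% → £0.00
Total tax = £0.00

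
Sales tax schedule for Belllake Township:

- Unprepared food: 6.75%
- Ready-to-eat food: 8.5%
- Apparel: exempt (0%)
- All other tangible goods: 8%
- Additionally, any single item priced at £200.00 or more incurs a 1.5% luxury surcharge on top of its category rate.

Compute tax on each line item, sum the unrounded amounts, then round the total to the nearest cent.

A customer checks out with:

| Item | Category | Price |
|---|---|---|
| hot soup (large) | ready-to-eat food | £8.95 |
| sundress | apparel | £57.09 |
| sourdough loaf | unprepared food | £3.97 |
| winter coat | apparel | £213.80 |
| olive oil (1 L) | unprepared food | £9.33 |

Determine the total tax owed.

Hot soup (large) £8.95: ready-to-eat food → 8.5% → £0.76075
Sundress £57.09: apparel → 0% → £0.00
Sourdough loaf £3.97: unprepared food → 6.75% → £0.267975
Winter coat £213.80: apparel → 0% + 1.5% surcharge = 1.5% → £3.207
Olive oil (1 L) £9.33: unprepared food → 6.75% → £0.629775
Unrounded tax sum = £4.8655 → £4.87

£4.87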